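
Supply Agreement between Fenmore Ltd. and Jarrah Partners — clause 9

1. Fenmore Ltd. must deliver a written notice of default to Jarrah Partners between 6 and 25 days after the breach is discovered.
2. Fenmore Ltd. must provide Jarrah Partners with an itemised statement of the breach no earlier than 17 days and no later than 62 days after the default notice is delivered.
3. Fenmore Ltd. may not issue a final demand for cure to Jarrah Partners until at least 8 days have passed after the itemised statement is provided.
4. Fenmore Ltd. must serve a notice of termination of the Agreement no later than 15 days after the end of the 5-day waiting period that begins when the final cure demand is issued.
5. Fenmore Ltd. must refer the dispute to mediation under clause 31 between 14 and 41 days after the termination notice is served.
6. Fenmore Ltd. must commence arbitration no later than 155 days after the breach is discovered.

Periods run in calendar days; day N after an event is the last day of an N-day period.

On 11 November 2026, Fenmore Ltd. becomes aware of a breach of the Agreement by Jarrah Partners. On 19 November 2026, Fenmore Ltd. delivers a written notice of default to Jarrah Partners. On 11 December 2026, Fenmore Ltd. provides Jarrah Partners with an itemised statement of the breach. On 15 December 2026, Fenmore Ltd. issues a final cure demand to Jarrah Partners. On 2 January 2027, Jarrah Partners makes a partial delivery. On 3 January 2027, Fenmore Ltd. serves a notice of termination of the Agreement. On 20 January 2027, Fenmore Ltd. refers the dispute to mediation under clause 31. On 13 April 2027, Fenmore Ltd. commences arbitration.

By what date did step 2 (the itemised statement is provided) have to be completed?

Step 2 runs from 19 November 2026, when the default notice is delivered. The window is 17–62 days after 19 November 2026; it closes on 20 January 2027.

20 January 2027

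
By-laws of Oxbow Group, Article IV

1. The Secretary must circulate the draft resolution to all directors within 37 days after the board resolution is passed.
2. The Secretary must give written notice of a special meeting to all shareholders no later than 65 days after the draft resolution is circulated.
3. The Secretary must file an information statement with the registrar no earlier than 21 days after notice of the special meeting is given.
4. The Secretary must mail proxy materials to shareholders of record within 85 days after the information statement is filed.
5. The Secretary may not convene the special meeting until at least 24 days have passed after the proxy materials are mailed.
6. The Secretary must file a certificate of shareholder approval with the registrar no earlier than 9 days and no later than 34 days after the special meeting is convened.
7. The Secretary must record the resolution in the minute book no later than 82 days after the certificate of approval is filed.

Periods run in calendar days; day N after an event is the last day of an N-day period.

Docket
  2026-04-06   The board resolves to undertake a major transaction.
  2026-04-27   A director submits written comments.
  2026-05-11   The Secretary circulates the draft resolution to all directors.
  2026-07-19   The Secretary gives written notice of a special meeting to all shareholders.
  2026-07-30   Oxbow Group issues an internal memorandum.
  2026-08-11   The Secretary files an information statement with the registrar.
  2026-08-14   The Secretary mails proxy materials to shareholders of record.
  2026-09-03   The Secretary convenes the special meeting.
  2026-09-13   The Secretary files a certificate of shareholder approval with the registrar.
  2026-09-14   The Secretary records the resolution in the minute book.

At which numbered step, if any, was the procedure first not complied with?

(1) due by 2026-04-06 + 37 days = 2026-05-13; completed 2026-05-11, before the deadline.
(2) due by 2026-05-11 + 65 days = 2026-07-15; done 2026-07-19 — 4 days late.
No need to go further; step 2 was not satisfied.

Step 2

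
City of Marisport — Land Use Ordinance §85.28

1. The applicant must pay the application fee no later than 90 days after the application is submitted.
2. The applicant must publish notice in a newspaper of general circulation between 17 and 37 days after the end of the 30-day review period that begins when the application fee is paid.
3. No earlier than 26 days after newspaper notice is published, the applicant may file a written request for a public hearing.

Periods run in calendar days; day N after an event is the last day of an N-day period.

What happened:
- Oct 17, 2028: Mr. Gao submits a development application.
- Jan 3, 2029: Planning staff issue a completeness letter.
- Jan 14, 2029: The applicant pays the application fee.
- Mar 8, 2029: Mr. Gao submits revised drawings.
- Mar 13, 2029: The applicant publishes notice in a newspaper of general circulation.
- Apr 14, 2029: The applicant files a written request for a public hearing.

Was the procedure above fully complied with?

Step 1 — counting 90 days from Oct 17, 2028 (when the application is submitted) gives a deadline of Jan 15, 2029; done Jan 14, 2029 — timely.
Step 2 — 17 and 37 days from Feb 13, 2029 (end of the 30-day review period, which began when the application fee is paid on Jan 14, 2029) are Mar 2, 2029 and Mar 22, 2029 respectively; done Mar 13, 2029, which is between those dates.
Step 3 — must wait 26 days from Mar 13, 2029 (when newspaper notice is published), so not before Apr 8, 2029; done Apr 14, 2029 — permitted.

Yes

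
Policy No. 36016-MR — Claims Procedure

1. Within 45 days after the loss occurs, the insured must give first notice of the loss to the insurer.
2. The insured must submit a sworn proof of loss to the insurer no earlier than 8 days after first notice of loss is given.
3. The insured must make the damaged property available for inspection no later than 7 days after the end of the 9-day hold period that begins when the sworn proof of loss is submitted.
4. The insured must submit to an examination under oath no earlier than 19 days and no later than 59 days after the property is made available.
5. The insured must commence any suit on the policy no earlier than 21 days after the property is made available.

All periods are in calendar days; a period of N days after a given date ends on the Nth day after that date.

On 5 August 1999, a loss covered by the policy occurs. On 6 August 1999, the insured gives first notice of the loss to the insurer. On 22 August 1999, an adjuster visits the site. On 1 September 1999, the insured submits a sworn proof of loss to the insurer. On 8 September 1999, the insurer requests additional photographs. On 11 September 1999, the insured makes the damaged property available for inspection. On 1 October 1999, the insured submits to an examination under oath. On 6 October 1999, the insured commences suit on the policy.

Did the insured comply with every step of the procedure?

Step 1: 45 days after 5 August 1999 (when the loss occurs) is 19 September 1999; completed 6 August 1999, before the deadline.
Step 2: the earliest permitted date is 8 days after 6 August 1999 (when first notice of loss is given), i.e. 14 August 1999; done 1 September 1999, after the minimum wait.
Step 3: 7 days after 10 September 1999 (end of the 9-day hold period, which began when the sworn proof of loss is submitted on 1 September 1999) is 17 September 1999; completed 11 September 1999, before the deadline.
Step 4: the window is 19–59 days after 11 September 1999 (when the property is made available), so 30 September 1999 through 9 November 1999; 1 October 1999 falls inside that range.
Step 5: the earliest permitted date is 21 days after 11 September 1999 (when the property is made available), i.e. 2 October 1999; 6 October 1999 is on or after that date.

Yes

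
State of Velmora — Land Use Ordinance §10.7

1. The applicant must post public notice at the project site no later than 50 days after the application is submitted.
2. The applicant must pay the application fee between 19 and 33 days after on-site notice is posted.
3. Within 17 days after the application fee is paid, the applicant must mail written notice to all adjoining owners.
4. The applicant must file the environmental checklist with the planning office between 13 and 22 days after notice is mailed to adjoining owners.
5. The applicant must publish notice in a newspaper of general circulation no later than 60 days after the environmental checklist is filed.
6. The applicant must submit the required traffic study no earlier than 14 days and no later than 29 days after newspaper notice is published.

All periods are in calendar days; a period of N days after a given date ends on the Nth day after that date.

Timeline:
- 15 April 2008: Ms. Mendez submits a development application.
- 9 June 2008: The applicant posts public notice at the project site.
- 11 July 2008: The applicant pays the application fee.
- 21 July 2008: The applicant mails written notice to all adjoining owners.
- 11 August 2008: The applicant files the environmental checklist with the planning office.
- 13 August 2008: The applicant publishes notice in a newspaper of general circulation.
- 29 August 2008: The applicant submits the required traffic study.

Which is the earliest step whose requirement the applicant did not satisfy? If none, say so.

Step 1 — counting 50 days from 15 April 2008 (when the application is submitted) gives a deadline of 4 June 2008; done 9 June 2008 — 5 days late.
The procedure was therefore not followed at step 1.

Step 1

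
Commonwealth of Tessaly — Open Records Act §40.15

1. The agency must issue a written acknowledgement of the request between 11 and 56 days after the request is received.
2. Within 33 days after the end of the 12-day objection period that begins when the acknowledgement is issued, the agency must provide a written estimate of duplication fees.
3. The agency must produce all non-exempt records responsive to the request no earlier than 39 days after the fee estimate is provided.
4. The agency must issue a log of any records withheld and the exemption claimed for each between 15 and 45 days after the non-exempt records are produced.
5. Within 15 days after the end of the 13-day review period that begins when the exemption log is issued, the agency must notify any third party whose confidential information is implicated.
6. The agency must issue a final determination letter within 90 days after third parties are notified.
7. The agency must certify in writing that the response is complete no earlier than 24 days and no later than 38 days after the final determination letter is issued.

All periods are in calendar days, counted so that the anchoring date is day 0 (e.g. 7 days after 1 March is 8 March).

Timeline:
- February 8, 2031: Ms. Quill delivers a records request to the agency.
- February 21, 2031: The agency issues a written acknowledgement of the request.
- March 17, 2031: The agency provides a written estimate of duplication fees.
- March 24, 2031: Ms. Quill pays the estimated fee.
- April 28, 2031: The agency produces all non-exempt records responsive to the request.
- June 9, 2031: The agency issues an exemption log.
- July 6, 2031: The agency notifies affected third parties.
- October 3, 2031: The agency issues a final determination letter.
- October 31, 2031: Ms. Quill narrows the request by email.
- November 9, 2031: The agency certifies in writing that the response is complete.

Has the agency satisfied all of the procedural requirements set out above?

Step 1: the window is 11–56 days after February 8, 2031 (when the request is received), so February 19, 2031 through April 5, 2031; February 21, 2031 falls inside that range.
Step 2: 33 days after March 5, 2031 (end of the 12-day objection period, which began when the acknowledgement is issued on February 21, 2031) is April 7, 2031; done March 17, 2031 — timely.
Step 3: the earliest permitted date is 39 days after March 17, 2031 (when the fee estimate is provided), i.e. April 25, 2031; done April 28, 2031, after the minimum wait.
Step 4: the window is 15–45 days after April 28, 2031 (when the non-exempt records are produced), so May 13, 2031 through June 12, 2031; June 9, 2031 falls inside that range.
Step 5: 15 days after June 22, 2031 (end of the 13-day review period, which began when the exemption log is issued on June 9, 2031) is July 7, 2031; July 6, 2031 is within that limit.
Step 6: 90 days after July 6, 2031 (when third parties are notified) is October 4, 2031; completed October 3, 2031, before the deadline.
Step 7: the window is 24–38 days after October 3, 2031 (when the final determination letter is issued), so October 27, 2031 through November 10, 2031; done November 9, 2031, which is between those dates.

Yes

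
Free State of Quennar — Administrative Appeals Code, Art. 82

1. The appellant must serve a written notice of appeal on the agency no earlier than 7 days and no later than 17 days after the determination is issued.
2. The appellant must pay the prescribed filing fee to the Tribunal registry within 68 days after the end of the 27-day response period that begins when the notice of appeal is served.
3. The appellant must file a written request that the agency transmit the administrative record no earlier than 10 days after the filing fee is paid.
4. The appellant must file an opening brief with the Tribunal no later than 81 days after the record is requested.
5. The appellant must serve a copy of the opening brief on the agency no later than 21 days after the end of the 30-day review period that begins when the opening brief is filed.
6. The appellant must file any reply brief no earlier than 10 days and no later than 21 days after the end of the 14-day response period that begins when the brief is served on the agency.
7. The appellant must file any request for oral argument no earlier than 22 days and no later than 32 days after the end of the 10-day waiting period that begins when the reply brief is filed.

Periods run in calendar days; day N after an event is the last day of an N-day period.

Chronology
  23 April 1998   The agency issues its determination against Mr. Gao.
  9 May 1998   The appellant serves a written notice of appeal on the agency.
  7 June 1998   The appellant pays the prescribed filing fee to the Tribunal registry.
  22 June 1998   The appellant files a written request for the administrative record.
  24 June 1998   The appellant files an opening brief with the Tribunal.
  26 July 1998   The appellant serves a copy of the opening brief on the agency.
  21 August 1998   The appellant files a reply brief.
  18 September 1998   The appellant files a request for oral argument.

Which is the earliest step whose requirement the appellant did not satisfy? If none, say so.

Step 7

Step 1 — 7 and 17 days from 23 April 1998 (when the determination is issued) are 30 April 1998 and 10 May 1998 respectively; 9 May 1998 falls inside that range.
Step 2 — counting 68 days from 5 June 1998 (end of the 27-day response period, which began when the notice of appeal is served on 9 May 1998) gives a deadline of 12 August 1998; 7 June 1998 is within that limit.
Step 3 — must wait 10 days from 7 June 1998 (when the filing fee is paid), so not before 17 June 1998; done 22 June 1998 — permitted.
Step 4 — counting 81 days from 22 June 1998 (when the record is requested) gives a deadline of 11 September 1998; 24 June 1998 is within that limit.
Step 5 — counting 21 days from 24 July 1998 (end of the 30-day review period, which began when the opening brief is filed on 24 June 1998) gives a deadline of 14 August 1998; completed 26 July 1998, before the deadline.
Step 6 — 10 and 21 days from 9 August 1998 (end of the 14-day response period, which began when the brief is served on the agency on 26 July 1998) are 19 August 1998 and 30 August 1998 respectively; 21 August 1998 falls inside that range.
Step 7 — 22 and 32 days from 31 August 1998 (end of the 10-day waiting period, which began when the reply brief is filed on 21 August 1998) are 22 September 1998 and 2 October 1998 respectively; done 18 September 1998 — 4 days before the window opened.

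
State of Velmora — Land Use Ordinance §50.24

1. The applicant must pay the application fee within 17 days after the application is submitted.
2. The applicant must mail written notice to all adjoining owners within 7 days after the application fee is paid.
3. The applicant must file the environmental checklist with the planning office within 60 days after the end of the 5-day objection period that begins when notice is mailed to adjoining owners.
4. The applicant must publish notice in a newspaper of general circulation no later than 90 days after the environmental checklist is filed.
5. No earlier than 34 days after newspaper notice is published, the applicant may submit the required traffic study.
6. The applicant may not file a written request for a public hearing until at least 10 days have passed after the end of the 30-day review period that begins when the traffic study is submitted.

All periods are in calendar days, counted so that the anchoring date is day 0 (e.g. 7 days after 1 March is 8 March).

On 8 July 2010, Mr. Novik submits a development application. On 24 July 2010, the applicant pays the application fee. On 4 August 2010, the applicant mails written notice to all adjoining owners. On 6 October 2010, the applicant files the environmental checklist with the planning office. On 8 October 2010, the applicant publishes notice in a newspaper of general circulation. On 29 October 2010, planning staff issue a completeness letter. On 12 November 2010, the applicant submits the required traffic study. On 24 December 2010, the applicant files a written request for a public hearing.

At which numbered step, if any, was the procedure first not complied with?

Step 2

Step 1 — counting 17 days from 8 July 2010 (when the application is submitted) gives a deadline of 25 July 2010; done 24 July 2010 — timely.
Step 2 — counting 7 days from 24 July 2010 (when the application fee is paid) gives a deadline of 31 July 2010; done 4 August 2010 — 4 days late.
The procedure was therefore not followed at step 2.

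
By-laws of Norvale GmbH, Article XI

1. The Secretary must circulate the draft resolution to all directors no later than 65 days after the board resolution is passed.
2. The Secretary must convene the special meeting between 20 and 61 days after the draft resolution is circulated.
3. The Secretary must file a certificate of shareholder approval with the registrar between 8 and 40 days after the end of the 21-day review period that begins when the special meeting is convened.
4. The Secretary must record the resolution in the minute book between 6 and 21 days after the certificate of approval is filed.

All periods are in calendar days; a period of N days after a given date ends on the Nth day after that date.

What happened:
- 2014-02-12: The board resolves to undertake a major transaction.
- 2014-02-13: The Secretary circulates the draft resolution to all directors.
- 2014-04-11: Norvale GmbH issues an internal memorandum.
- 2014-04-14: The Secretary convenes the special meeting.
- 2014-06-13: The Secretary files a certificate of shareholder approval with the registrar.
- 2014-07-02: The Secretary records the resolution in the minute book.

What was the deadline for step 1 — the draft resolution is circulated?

Step 1 runs from 2014-02-12, when the board resolution is passed. 65 days after 2014-02-12 is 2014-04-18.

2014-04-18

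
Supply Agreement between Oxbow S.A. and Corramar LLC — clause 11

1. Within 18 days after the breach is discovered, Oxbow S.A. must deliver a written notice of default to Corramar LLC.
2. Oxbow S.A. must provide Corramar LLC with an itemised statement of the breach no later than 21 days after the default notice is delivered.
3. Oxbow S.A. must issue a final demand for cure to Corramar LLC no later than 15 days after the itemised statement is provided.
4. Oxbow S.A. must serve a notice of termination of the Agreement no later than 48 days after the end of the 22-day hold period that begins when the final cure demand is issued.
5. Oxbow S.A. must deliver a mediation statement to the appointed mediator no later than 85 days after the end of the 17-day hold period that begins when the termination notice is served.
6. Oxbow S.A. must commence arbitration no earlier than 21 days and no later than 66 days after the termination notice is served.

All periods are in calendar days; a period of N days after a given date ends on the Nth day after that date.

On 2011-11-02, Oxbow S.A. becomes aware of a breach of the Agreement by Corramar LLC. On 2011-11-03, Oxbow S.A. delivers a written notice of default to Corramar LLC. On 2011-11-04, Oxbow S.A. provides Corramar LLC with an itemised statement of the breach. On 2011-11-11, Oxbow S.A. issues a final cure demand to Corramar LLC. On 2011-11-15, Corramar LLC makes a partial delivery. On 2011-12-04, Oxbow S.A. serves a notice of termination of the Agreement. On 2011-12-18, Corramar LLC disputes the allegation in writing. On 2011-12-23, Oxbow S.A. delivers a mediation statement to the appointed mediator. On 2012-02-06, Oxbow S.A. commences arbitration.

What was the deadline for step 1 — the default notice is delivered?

Step 1 runs from 2011-11-02, when the breach is discovered. 18 days after 2011-11-02 is 2011-11-20.

2011-11-20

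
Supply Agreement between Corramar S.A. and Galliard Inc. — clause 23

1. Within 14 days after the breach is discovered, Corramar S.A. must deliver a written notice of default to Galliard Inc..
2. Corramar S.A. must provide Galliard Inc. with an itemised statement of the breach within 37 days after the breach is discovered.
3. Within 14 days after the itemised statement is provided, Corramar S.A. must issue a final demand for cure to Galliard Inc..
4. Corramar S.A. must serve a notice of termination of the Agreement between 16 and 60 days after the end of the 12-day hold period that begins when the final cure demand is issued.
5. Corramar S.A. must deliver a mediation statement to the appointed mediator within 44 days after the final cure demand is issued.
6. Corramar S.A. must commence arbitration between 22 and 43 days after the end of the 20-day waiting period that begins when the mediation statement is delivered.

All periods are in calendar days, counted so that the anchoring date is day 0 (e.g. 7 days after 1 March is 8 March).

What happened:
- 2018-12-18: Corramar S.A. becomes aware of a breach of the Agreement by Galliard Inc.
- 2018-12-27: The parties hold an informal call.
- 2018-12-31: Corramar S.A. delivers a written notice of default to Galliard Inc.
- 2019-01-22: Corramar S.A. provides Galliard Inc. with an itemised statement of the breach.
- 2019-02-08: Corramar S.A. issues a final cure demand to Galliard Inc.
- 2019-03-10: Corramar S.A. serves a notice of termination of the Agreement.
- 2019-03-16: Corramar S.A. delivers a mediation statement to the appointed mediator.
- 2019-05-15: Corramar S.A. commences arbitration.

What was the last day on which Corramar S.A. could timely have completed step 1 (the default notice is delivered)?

Step 1 runs from 2018-12-18, when the breach is discovered. 14 days after 2018-12-18 is 2019-01-01.

2019-01-01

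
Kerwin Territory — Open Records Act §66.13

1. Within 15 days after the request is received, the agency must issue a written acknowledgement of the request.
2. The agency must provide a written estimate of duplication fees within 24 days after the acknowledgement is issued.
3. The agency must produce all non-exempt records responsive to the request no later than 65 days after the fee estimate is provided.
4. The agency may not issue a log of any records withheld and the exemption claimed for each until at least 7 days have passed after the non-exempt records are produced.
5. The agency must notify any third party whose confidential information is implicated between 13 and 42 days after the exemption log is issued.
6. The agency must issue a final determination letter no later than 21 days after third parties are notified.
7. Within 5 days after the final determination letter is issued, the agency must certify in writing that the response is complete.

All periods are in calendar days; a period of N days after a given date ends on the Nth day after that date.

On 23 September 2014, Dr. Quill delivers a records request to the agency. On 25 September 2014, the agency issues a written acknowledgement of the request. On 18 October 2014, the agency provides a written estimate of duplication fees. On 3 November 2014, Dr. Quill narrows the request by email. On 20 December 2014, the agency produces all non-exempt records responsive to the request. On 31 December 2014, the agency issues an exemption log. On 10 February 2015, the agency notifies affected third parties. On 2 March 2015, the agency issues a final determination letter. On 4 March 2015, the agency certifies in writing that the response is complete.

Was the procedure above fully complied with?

(1) due by 23 September 2014 + 15 days = 8 October 2014; done 25 September 2014 — timely.
(2) due by 25 September 2014 + 24 days = 19 October 2014; done 18 October 2014 — timely.
(3) due by 18 October 2014 + 65 days = 22 December 2014; done 20 December 2014 — timely.
(4) permitted from 20 December 2014 + 7 days = 27 December 2014 onward; 31 December 2014 is on or after that date.
(5) the permitted window runs from 31 December 2014 + 13 = 13 January 2015 to 31 December 2014 + 42 = 11 February 2015; 10 February 2015 falls inside that range.
(6) due by 10 February 2015 + 21 days = 3 March 2015; 2 March 2015 is within that limit.
(7) due by 2 March 2015 + 5 days = 7 March 2015; 4 March 2015 is within that limit.

Yes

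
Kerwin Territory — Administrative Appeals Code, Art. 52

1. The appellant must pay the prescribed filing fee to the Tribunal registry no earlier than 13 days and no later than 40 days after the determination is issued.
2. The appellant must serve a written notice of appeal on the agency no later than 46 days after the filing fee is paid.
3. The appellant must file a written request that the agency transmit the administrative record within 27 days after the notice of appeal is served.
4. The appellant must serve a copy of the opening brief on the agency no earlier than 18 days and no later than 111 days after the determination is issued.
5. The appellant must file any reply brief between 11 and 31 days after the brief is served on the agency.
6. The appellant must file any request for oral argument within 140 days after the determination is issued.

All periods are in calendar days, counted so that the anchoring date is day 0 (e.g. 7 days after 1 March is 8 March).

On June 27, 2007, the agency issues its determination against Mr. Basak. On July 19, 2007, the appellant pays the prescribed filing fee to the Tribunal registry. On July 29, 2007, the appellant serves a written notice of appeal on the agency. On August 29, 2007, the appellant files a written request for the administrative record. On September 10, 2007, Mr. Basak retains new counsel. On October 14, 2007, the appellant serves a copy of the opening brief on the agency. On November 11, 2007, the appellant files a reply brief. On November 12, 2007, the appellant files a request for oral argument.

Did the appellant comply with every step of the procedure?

No

(1) the permitted window runs from June 27, 2007 + 13 = July 10, 2007 to June 27, 2007 + 40 = August 6, 2007; July 19, 2007 falls inside that range.
(2) due by July 19, 2007 + 46 days = September 3, 2007; July 29, 2007 is within that limit.
(3) due by July 29, 2007 + 27 days = August 25, 2007; August 29, 2007 misses that deadline by 4 days.
The procedure was therefore not followed at step 3.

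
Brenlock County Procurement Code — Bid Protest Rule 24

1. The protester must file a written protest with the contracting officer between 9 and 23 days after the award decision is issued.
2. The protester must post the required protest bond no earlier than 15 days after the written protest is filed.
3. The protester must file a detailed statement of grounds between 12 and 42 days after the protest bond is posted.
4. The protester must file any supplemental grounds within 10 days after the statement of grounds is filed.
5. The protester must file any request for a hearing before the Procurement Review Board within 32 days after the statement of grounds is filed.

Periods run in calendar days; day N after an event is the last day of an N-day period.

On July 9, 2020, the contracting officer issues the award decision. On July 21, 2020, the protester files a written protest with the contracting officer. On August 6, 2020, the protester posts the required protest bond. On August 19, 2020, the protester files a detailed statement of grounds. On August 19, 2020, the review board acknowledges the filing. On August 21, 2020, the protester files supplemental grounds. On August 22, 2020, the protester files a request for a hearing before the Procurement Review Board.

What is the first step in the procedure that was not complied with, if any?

(1) the permitted window runs from July 9, 2020 + 9 = July 18, 2020 to July 9, 2020 + 23 = August 1, 2020; done July 21, 2020, which is between those dates.
(2) permitted from July 21, 2020 + 15 days = August 5, 2020 onward; August 6, 2020 is on or after that date.
(3) the permitted window runs from August 6, 2020 + 12 = August 18, 2020 to August 6, 2020 + 42 = September 17, 2020; August 19, 2020 falls inside that range.
(4) due by August 19, 2020 + 10 days = August 29, 2020; completed August 21, 2020, before the deadline.
(5) due by August 19, 2020 + 32 days = September 20, 2020; done August 22, 2020 — timely.

None — every step was satisfied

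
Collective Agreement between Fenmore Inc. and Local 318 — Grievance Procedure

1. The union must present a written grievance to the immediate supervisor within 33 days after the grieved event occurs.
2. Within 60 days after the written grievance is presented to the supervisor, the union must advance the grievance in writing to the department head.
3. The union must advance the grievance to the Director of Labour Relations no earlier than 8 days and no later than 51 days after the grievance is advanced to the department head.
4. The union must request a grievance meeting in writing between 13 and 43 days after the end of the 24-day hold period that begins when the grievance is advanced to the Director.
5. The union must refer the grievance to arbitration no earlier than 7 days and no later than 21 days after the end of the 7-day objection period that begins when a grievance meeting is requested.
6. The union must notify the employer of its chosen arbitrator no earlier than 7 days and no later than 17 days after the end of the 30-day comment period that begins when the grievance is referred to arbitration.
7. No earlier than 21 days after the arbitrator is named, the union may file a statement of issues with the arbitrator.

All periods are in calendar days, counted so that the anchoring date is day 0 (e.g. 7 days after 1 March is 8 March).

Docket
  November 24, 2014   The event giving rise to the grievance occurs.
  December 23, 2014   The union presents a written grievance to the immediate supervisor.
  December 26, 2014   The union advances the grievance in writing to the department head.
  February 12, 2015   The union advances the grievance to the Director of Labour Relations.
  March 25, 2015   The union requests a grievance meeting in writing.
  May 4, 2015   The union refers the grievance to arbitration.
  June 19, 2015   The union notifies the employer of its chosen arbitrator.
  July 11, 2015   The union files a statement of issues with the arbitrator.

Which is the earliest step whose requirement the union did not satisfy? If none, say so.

Step 5

Step 1 — counting 33 days from November 24, 2014 (when the grieved event occurs) gives a deadline of December 27, 2014; done December 23, 2014 — timely.
Step 2 — counting 60 days from December 23, 2014 (when the written grievance is presented to the supervisor) gives a deadline of February 21, 2015; completed December 26, 2014, before the deadline.
Step 3 — 8 and 51 days from December 26, 2014 (when the grievance is advanced to the department head) are January 3, 2015 and February 15, 2015 respectively; done February 12, 2015 — within the window.
Step 4 — 13 and 43 days from March 8, 2015 (end of the 24-day hold period, which began when the grievance is advanced to the Director on February 12, 2015) are March 21, 2015 and April 20, 2015 respectively; March 25, 2015 falls inside that range.
Step 5 — 7 and 21 days from April 1, 2015 (end of the 7-day objection period, which began when a grievance meeting is requested on March 25, 2015) are April 8, 2015 and April 22, 2015 respectively; done May 4, 2015 — 12 days after the window closed.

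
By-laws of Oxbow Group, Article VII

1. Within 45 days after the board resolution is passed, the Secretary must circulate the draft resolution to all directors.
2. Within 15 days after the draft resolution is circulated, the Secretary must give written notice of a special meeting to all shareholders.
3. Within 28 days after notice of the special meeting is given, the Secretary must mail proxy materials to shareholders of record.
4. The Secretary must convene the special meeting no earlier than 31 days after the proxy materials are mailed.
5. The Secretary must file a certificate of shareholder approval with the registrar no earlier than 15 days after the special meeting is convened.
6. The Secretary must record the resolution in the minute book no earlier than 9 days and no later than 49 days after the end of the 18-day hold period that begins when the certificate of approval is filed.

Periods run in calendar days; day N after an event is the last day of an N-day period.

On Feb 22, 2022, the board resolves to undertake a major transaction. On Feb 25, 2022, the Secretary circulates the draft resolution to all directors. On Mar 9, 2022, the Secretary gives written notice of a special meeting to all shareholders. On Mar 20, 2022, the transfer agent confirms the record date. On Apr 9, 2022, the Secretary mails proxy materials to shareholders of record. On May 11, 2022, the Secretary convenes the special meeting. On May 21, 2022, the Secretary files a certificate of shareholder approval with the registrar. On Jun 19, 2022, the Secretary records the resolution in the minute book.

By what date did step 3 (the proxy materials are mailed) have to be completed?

Apr 6, 2022

Step 3 runs from Mar 9, 2022, when notice of the special meeting is given. 28 days after Mar 9, 2022 is Apr 6, 2022.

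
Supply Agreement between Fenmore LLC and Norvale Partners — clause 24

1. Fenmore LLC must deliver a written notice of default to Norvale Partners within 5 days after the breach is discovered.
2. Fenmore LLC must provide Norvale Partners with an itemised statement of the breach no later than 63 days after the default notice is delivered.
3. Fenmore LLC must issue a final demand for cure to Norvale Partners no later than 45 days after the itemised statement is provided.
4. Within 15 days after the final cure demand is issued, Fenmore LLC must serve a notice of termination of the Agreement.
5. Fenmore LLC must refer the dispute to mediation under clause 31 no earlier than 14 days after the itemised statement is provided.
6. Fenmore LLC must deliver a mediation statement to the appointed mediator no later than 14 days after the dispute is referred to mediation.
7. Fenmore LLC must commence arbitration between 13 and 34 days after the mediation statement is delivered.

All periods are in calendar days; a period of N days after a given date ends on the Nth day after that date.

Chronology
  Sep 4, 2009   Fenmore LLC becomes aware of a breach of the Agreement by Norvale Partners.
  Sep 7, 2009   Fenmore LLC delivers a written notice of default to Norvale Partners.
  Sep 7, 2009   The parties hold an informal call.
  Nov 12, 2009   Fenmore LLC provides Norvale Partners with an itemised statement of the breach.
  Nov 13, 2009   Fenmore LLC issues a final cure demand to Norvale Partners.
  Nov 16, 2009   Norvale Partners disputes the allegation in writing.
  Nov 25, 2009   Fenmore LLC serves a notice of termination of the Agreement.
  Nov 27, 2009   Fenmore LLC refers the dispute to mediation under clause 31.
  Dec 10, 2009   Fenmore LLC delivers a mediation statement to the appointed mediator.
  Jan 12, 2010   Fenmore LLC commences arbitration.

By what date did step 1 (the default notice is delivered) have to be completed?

Step 1 runs from Sep 4, 2009, when the breach is discovered. 5 days after Sep 4, 2009 is Sep 9, 2009.

Sep 9, 2009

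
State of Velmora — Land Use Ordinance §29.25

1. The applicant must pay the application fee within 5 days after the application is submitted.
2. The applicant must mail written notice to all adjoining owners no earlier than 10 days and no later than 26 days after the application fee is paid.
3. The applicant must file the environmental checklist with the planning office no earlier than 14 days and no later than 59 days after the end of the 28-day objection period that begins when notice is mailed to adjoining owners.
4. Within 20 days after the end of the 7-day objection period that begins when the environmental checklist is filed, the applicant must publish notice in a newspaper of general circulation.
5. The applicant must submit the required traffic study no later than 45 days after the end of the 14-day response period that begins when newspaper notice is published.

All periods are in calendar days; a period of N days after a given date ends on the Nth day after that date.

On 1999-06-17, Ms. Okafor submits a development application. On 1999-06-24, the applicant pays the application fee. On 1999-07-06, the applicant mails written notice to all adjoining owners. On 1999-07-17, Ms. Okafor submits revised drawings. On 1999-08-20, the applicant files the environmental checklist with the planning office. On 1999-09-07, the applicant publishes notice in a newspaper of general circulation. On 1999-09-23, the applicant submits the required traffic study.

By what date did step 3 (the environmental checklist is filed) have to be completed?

1999-10-01

Notice is mailed to adjoining owners on 1999-07-06; the 28-day objection period therefore ends 1999-08-03, and step 3 runs from that date. The window is 14–59 days after 1999-08-03; it closes on 1999-10-01.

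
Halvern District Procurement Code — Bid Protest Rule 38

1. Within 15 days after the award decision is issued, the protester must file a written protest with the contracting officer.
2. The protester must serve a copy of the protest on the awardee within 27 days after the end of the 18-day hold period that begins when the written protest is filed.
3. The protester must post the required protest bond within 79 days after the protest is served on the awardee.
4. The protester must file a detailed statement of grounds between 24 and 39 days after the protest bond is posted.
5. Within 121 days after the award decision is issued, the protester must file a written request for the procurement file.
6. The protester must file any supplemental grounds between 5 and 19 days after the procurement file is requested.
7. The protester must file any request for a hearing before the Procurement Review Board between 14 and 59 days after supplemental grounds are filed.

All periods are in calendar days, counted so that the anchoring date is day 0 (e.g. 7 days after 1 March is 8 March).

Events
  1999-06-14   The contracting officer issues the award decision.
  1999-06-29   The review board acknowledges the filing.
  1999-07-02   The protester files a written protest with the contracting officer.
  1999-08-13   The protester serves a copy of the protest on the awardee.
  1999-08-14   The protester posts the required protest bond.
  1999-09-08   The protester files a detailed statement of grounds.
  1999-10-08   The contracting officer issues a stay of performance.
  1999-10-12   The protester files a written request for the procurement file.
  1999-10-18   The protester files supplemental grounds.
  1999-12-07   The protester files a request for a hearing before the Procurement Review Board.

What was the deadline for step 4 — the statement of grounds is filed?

Step 4 runs from 1999-08-14, when the protest bond is posted. The window is 24–39 days after 1999-08-14; it closes on 1999-09-22.

1999-09-22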